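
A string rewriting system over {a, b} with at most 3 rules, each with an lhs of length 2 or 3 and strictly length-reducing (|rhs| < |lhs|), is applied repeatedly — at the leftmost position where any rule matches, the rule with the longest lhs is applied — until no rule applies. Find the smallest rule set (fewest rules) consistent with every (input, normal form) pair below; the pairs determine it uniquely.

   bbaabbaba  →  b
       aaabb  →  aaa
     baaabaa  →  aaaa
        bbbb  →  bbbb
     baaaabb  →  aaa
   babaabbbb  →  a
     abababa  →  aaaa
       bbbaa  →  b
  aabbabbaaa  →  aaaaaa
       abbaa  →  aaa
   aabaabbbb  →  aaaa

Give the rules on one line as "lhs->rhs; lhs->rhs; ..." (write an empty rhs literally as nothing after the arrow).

ab->a; ba->

  | bbaabbaba => babbaba => bbaba => bba => b
  | aaabb => aaab => aaa
  | baaabaa => aabaa => aaaa
  | bbbb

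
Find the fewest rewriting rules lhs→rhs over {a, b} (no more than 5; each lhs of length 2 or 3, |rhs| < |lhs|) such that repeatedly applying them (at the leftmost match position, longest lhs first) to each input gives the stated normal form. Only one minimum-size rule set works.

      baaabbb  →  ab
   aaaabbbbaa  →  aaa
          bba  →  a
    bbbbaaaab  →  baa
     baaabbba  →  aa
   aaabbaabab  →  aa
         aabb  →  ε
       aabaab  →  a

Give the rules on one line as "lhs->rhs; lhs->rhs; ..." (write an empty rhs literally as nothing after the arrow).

aab->ba; bab->; bb->b; bba->a

  | baaabbb => bababb => abb => ab
  | aaaabbbbaa => aababbbaa => baabbbaa => bbabbaa => abbaa => aaa
  | bba => a
  | bbbbaaaab => bbbaaaab => bbaaaab => aaaab => aaba => baa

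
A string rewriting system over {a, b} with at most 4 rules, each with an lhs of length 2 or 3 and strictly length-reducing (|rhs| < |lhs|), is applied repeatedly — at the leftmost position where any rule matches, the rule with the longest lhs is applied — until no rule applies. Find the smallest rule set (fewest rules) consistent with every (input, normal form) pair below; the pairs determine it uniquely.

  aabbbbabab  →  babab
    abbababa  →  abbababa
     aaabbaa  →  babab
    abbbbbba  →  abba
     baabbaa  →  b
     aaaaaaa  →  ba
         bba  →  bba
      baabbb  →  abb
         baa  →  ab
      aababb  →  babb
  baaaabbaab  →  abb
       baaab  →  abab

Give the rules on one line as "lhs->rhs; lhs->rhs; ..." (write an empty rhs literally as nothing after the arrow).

  | aabbbbabab => aabbbabab => aabbabab => aababab => aaabab => babab
  | abbababa
  | aaabbaa => babbaa => babab
  | abbbbbba => abbbba => abba

aa->b; aab->aa; baa->ab; bbb->b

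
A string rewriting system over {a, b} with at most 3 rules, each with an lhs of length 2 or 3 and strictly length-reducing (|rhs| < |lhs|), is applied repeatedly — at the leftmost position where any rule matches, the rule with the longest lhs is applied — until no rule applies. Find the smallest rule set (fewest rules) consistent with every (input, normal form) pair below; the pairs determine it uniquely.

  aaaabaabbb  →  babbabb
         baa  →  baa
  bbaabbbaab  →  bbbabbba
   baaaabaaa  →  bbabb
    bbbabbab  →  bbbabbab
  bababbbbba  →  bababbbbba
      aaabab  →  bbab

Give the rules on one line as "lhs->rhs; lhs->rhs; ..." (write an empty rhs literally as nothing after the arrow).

aaa->b; aab->ba

  | aaaabaabbb => babaabbb => babbabb
  | baa
  | bbaabbbaab => bbbabbaab => bbbabbba
  | baaaabaaa => bbabaaa => bbabb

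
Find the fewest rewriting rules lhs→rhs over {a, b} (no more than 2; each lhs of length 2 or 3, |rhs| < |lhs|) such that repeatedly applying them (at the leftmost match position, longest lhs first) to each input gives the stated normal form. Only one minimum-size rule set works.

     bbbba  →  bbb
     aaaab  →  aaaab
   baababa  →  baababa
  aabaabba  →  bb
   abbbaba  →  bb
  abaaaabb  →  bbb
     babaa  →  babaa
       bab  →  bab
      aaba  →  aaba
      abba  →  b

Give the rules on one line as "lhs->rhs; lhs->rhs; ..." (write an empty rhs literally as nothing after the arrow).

  | bbbba => bbb
  | aaaab
  | baababa
  | aabaabba => aababba => aabbba => abbba => bbba => bb

abb->bb; bba->b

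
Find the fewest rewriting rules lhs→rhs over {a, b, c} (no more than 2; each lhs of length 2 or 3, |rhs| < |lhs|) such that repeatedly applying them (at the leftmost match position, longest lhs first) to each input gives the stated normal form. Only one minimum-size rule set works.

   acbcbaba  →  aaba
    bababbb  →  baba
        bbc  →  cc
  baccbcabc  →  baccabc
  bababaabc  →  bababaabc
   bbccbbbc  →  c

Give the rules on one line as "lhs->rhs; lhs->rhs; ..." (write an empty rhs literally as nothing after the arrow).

  | acbcbaba => acbaba => aaba
  | bababbb => babacb => baba
  | bbc => cc
  | baccbcabc => baccabc

bb->c; cb->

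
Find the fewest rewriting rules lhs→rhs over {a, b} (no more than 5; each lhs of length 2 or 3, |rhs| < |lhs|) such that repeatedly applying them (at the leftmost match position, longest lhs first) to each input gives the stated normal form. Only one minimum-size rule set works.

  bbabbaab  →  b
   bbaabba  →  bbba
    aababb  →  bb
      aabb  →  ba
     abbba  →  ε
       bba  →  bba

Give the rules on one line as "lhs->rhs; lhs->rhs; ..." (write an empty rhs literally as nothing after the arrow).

  | bbabbaab => bbaaaab => baab => b
  | bbaabba => bbba
  | aababb => baabb => bb
  | aabb => bab => ba

aab->ba; ab->a; abb->aa; baa->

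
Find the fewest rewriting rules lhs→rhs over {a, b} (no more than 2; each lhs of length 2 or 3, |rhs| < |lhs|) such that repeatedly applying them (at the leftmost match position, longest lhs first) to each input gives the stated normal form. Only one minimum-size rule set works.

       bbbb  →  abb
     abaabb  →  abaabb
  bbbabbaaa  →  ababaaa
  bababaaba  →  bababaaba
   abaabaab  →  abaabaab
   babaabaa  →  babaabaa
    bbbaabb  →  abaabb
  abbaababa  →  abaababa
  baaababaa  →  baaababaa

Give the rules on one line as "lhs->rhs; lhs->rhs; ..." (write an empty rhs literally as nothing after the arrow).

  | bbbb => abb
  | abaabb
  | bbbabbaaa => ababbaaa => ababaaa
  | bababaaba

bba->ba; bbb->ab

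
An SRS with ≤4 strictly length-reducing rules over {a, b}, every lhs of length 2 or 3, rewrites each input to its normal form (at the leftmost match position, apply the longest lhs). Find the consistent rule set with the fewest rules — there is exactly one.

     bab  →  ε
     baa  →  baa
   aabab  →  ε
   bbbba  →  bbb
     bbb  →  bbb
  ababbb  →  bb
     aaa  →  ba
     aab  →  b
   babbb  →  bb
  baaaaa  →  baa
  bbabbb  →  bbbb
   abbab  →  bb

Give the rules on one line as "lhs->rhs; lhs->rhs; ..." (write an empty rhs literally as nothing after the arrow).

  | bab => ε
  | baa
  | aabab => abab => bab => ε
  | bbbba => bbb

aaa->ba; ab->b; bab->; bba->b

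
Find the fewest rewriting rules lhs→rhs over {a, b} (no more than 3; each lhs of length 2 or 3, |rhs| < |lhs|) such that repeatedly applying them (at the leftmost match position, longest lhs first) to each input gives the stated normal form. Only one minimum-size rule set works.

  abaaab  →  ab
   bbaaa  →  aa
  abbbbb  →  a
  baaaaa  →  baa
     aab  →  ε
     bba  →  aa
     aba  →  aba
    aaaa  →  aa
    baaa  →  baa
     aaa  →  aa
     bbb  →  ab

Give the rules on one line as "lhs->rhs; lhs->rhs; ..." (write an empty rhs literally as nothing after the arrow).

aaa->aa; aab->; bb->a

  | abaaab => abaab => ab
  | bbaaa => aaaa => aaa => aa
  | abbbbb => aabbb => bb => a
  | baaaaa => baaaa => baaa => baa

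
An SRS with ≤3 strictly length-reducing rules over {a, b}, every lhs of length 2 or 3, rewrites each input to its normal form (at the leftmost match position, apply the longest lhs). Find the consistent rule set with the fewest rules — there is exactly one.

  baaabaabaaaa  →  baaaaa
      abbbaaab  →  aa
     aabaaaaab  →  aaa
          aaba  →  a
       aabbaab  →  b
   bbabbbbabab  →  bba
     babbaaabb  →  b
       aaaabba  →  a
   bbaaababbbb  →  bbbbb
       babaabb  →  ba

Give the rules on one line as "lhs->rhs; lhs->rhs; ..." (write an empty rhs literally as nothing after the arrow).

aab->; ab->a

  | baaabaabaaaa => baaabaaaa => baaaaa
  | abbbaaab => abbaaab => abaaab => aaaab => aa
  | aabaaaaab => aaaaab => aaa
  | aaba => a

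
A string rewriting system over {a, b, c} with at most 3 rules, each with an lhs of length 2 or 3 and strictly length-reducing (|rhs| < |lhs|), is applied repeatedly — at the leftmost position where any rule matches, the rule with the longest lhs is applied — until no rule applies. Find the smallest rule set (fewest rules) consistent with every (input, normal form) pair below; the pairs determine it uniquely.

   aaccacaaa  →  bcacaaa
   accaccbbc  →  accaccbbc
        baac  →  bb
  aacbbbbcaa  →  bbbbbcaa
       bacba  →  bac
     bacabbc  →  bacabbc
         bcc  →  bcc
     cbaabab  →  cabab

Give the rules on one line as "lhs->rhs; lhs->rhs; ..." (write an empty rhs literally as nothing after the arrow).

  | aaccacaaa => bcacaaa
  | accaccbbc
  | baac => bb
  | aacbbbbcaa => bbbbbcaa

aac->b; cba->c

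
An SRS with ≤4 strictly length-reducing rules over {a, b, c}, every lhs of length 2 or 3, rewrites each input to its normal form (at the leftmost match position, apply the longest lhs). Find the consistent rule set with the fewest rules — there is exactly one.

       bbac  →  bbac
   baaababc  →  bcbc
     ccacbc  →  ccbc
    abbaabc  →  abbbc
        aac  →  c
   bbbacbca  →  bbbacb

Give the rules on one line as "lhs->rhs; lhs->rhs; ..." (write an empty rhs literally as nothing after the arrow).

  | bbac
  | baaababc => bababc => bcbc
  | ccacbc => ccbc
  | abbaabc => abbbc

aa->; aba->c; ca->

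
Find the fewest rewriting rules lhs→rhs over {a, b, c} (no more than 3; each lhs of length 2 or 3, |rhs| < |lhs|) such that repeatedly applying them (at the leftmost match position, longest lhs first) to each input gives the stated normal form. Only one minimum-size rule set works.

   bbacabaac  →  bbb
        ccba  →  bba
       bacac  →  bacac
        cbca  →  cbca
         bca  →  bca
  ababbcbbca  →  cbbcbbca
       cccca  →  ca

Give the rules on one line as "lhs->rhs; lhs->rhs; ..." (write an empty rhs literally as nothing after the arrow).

  | bbacabaac => bbaccac => bbabac => bbcc => bbb
  | ccba => bba
  | bacac
  | cbca

aba->c; cc->b; ccc->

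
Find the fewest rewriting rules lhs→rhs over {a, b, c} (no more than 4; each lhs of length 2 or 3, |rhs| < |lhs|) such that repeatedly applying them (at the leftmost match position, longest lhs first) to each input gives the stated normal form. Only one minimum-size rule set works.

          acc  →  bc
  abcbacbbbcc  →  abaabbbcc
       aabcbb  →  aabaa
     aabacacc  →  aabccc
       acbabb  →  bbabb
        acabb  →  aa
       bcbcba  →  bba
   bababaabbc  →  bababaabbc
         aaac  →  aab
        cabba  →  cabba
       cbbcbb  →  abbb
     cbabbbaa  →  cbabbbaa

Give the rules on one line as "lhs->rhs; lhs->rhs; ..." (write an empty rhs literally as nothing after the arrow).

ac->b; aca->c; cbb->aa; cbc->

  | acc => bc
  | abcbacbbbcc => abcbbbbbcc => abaabbbcc
  | aabcbb => aabaa
  | aabacacc => aabccc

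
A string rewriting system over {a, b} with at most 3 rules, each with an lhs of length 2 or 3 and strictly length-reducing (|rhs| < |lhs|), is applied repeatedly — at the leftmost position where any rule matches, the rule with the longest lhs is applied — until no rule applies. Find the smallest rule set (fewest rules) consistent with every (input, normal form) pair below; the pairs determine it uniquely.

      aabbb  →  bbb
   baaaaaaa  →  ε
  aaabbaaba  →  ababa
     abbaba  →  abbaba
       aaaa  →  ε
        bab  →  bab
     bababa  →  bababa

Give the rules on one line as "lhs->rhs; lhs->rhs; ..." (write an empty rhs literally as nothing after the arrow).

  | aabbb => bbb
  | baaaaaaa => aaaaaa => aaaa => aa => ε
  | aaabbaaba => abbaaba => ababa
  | abbaba

aa->; baa->a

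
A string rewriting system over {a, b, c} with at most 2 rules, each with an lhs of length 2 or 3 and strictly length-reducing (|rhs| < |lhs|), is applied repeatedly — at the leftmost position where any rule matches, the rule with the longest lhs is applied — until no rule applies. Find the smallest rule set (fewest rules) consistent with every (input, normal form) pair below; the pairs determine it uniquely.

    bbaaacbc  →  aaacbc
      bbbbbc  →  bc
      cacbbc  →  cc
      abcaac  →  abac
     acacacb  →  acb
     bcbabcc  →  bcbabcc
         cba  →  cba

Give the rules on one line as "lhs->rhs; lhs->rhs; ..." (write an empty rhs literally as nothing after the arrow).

bb->; ca->

  | bbaaacbc => aaacbc
  | bbbbbc => bbbc => bc
  | cacbbc => cbbc => cc
  | abcaac => abac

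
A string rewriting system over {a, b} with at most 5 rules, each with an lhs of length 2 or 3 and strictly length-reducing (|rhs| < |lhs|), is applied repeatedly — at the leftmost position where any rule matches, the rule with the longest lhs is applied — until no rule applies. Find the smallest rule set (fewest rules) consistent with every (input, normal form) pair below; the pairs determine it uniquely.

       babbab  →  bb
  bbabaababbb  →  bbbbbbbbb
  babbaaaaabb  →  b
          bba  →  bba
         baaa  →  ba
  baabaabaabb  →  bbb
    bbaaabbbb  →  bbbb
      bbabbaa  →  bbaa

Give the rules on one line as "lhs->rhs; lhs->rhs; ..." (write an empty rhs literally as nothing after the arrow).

aaa->a; ab->b; aba->bb; abb->

  | babbab => bab => bb
  | bbabaababbb => bbbbababbb => bbbbbbbbb
  | babbaaaaabb => baaaaabb => baaabb => babb => b
  | bba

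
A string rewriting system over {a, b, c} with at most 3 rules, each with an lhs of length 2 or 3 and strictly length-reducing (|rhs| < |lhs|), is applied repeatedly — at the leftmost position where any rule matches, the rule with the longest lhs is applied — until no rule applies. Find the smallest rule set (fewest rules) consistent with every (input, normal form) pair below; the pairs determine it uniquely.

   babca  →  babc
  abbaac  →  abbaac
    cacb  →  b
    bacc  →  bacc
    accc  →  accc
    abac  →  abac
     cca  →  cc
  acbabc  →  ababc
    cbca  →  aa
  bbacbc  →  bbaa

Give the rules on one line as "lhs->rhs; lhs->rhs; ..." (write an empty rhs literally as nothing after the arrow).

  | babca => babc
  | abbaac
  | cacb => ccb => cb => b
  | bacc

ca->c; cb->b; cbc->a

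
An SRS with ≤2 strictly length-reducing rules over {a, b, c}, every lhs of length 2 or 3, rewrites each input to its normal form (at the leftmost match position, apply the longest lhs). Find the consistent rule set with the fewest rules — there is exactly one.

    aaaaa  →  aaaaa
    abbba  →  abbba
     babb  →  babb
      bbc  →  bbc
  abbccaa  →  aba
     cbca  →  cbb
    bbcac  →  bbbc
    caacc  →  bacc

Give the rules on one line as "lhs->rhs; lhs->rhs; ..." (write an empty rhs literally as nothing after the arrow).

  | aaaaa
  | abbba
  | babb
  | bbc

bcb->; ca->b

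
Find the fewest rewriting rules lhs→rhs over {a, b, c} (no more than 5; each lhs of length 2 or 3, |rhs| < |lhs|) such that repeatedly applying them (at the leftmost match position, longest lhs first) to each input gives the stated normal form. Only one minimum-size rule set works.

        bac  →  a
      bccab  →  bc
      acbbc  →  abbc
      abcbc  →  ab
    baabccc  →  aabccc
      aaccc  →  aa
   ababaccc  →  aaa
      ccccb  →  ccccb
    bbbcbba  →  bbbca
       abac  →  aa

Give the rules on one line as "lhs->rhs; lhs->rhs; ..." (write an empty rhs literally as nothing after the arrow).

ac->a; ba->a; cab->; cbc->

  | bac => ac => a
  | bccab => bc
  | acbbc => abbc
  | abcbc => ab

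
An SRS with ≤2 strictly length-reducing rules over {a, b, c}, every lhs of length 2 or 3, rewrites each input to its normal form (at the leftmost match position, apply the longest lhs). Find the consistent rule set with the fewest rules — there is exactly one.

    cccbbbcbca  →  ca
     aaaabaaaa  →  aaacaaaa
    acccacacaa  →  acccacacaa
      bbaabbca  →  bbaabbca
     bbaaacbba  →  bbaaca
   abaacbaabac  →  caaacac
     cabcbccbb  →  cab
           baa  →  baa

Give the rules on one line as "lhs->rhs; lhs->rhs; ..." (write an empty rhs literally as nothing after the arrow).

aba->ca; cb->

  | cccbbbcbca => ccbbcbca => cbcbca => cbca => ca
  | aaaabaaaa => aaacaaaa
  | acccacacaa
  | bbaabbca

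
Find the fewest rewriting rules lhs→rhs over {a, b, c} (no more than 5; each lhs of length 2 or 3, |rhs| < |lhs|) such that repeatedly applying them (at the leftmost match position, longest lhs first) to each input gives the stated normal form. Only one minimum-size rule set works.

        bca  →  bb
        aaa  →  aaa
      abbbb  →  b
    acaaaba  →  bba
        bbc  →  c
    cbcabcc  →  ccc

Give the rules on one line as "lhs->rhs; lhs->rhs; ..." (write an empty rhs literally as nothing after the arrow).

  | bca => bb
  | aaa
  | abbbb => bbbb => b
  | acaaaba => abaaba => baaba => baba => bba

ab->b; bbb->; bbc->c; ca->b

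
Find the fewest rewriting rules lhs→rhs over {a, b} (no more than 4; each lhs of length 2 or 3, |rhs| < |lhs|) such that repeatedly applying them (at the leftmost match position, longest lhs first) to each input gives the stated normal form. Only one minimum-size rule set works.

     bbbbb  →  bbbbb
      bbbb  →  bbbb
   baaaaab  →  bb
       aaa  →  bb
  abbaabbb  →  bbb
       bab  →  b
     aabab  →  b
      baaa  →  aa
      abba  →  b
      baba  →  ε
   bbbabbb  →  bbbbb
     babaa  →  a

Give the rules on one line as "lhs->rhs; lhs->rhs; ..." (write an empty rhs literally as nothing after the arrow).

aaa->bb; ab->b; ba->

  | bbbbb
  | bbbb
  | baaaaab => aaaab => bbab => bb
  | aaa => bb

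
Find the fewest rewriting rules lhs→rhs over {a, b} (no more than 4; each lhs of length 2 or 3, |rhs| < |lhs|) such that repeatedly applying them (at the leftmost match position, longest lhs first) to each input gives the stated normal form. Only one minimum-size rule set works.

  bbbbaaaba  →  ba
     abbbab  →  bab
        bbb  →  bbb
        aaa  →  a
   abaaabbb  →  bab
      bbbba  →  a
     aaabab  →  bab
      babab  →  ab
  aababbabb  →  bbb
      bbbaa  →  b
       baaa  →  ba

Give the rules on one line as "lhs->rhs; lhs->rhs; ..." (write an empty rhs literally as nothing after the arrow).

aa->; aba->ba; abb->a; bba->a

  | bbbbaaaba => bbaaaba => aaaba => aba => ba
  | abbbab => abab => bab
  | bbb
  | aaa => a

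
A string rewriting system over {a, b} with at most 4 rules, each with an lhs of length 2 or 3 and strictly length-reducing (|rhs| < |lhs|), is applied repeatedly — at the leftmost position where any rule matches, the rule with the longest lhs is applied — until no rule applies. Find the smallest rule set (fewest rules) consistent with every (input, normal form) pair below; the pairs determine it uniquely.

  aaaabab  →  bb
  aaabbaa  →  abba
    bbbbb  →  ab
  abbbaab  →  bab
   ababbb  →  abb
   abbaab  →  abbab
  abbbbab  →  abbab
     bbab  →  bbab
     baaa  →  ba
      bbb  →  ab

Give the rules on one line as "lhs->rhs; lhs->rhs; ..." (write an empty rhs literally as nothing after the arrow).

  | aaaabab => aaabab => aabab => abab => bb
  | aaabbaa => aabbaa => abbaa => abba
  | bbbbb => abbb => aab => ab
  | abbbaab => aabaab => abaab => bab

aa->a; aba->b; bbb->ab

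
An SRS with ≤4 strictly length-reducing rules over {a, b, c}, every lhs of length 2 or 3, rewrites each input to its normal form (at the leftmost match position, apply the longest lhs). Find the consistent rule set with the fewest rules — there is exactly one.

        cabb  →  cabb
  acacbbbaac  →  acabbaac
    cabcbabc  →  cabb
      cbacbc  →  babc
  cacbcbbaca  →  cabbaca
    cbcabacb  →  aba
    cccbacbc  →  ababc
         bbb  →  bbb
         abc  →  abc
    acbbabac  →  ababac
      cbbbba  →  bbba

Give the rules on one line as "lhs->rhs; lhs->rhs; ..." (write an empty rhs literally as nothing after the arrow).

  | cabb
  | acacbbbaac => acabbaac
  | cabcbabc => cabbcbc => cabb
  | cbacbc => bccbc => babc

cb->; cba->bc; cbc->; cc->a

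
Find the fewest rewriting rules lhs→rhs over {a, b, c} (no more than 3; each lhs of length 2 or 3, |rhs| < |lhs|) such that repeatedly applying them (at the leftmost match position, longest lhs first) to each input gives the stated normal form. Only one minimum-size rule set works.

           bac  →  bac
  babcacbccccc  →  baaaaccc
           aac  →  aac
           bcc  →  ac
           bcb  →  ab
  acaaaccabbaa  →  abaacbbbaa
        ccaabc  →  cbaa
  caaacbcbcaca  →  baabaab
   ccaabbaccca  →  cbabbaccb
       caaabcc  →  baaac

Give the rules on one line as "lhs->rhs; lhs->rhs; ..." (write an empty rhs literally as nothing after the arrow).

  | bac
  | babcacbccccc => baaacbccccc => baaacacccc => baaabcccc => baaaaccc
  | aac
  | bcc => ac

bc->a; ca->b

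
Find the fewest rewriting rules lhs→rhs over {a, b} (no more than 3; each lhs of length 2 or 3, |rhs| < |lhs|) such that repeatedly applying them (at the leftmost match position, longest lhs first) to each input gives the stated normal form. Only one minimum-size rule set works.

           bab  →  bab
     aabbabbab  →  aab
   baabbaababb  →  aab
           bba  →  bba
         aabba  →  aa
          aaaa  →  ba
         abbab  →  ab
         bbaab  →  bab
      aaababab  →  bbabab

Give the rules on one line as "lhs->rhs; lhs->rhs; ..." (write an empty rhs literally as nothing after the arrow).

  | bab
  | aabbabbab => aabbab => aab
  | baabbaababb => abbaababb => aababb => aab
  | bba

aaa->b; abb->; baa->a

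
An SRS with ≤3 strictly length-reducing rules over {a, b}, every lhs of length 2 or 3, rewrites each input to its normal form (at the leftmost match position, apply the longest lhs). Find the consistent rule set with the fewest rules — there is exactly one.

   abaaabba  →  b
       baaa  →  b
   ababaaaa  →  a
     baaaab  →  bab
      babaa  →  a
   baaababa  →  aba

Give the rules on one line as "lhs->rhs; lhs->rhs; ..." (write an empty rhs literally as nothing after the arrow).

aa->b; aab->; bb->a

  | abaaabba => abbabba => aaabba => babba => baaa => bba => aa => b
  | baaa => bba => aa => b
  | ababaaaa => ababbaa => abaaaa => abbaa => aaaa => baa => bb => a
  | baaaab => bbaab => aaab => bab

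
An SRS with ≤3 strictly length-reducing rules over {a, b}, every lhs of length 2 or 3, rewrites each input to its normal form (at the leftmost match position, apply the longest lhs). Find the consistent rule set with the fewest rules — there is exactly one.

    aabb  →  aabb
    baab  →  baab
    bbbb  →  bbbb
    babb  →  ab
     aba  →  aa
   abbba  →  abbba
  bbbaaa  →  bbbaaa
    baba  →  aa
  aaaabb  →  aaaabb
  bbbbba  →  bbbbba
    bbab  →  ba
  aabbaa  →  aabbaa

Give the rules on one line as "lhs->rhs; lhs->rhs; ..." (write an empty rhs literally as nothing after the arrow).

  | aabb
  | baab
  | bbbb
  | babb => ab

aba->aa; bab->a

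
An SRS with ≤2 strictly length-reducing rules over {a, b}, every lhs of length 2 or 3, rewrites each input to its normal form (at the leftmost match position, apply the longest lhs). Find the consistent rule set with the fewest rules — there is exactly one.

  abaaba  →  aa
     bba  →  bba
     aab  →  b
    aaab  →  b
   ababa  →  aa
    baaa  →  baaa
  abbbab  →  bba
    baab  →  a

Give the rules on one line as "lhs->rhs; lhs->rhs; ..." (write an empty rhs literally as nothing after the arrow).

ab->b; bab->a

  | abaaba => baaba => baba => aa
  | bba
  | aab => ab => b
  | aaab => aab => ab => b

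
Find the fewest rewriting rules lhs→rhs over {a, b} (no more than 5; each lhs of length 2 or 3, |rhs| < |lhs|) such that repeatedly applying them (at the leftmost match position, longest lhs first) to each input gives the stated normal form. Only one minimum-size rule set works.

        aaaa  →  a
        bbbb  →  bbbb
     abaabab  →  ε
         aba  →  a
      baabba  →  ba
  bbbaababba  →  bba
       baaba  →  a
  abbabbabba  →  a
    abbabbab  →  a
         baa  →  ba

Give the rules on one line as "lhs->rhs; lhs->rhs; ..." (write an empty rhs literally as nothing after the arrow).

aa->a; aaa->; ab->a; bab->

  | aaaa => a
  | bbbb
  | abaabab => aaabab => bab => ε
  | aba => aa => a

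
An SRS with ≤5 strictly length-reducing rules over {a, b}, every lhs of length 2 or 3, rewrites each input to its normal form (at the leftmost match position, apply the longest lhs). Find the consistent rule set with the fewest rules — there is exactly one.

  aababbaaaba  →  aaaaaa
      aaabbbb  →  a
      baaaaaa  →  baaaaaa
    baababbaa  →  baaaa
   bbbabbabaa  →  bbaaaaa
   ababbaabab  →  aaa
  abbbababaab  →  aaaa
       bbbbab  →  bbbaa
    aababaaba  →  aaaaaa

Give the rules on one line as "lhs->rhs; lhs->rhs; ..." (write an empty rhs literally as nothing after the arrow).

ab->; aba->aa; abb->; bab->aa

  | aababbaaaba => aaabbaaaba => aaaaaba => aaaaaa
  | aaabbbb => aabb => a
  | baaaaaa
  | baababbaa => baaabbaa => baaaa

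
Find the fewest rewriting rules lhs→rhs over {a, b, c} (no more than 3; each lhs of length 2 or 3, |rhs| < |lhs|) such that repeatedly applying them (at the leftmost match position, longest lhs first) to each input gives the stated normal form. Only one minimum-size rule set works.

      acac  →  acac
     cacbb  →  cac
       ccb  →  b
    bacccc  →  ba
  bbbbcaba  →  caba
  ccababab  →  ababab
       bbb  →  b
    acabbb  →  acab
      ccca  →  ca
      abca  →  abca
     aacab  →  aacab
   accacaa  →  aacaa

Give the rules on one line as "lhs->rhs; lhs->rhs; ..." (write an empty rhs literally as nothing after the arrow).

bb->; cc->

  | acac
  | cacbb => cac
  | ccb => b
  | bacccc => bacc => ba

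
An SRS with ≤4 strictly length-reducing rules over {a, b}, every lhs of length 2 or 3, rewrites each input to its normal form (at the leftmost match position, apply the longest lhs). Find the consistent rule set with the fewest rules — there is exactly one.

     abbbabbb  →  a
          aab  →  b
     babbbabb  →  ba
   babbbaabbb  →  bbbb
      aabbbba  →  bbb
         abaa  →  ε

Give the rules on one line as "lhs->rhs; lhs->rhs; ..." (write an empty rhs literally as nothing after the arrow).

  | abbbabbb => abbabbb => ababbb => abbb => abb => ab => a
  | aab => b
  | babbbabb => babbabb => bababb => babb => bab => ba
  | babbbaabbb => babbaabbb => babaabbb => baabbb => bbbb

aa->; ab->a; aba->a; bba->b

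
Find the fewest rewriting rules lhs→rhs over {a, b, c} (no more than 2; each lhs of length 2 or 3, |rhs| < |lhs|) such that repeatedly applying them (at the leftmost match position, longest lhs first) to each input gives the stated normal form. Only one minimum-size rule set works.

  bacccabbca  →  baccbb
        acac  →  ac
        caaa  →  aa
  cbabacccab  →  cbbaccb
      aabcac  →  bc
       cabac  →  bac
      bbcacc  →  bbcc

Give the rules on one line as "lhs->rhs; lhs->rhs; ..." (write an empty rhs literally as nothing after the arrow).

  | bacccabbca => baccbbca => baccbb
  | acac => ac
  | caaa => aa
  | cbabacccab => cbbacccab => cbbaccb

ab->b; ca->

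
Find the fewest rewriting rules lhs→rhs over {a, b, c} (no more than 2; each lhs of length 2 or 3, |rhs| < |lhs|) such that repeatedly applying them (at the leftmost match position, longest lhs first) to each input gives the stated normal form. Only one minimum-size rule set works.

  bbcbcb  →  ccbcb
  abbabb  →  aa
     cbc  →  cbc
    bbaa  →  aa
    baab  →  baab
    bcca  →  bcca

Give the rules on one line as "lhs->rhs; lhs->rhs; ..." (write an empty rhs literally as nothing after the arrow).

bb->; bbc->cc

  | bbcbcb => ccbcb
  | abbabb => aabb => aa
  | cbc
  | bbaa => aa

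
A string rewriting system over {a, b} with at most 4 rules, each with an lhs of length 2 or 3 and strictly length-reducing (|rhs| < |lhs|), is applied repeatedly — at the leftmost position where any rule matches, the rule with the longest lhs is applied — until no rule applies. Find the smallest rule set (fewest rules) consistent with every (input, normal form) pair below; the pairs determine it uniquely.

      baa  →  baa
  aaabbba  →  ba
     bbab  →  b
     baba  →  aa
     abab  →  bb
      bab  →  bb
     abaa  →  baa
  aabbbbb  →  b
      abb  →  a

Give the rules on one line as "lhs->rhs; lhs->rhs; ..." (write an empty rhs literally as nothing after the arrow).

  | baa
  | aaabbba => aaaba => aaba => aba => ba
  | bbab => aab => ab => b
  | baba => bba => aa

ab->b; abb->a; bba->aa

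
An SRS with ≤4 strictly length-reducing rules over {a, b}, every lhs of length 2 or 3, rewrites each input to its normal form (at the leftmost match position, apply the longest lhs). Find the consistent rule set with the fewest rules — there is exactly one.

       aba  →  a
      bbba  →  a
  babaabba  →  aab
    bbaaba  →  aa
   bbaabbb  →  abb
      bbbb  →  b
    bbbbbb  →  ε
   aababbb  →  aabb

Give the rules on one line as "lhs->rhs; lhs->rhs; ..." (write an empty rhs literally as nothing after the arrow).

aaa->aa; ba->; bab->a; bbb->

  | aba => a
  | bbba => a
  | babaabba => aaabba => aabba => aab
  | bbaaba => baba => aa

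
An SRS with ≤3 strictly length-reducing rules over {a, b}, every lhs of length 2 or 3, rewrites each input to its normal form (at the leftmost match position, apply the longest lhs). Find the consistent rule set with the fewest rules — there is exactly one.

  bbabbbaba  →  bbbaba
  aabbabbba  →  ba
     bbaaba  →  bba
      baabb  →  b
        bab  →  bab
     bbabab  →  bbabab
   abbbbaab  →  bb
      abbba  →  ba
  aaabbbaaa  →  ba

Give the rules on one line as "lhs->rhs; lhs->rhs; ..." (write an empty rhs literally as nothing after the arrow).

aa->; aab->aa; abb->

  | bbabbbaba => bbbaba
  | aabbabbba => aababbba => aaabbba => abbba => ba
  | bbaaba => bbaaa => bba
  | baabb => baab => baa => b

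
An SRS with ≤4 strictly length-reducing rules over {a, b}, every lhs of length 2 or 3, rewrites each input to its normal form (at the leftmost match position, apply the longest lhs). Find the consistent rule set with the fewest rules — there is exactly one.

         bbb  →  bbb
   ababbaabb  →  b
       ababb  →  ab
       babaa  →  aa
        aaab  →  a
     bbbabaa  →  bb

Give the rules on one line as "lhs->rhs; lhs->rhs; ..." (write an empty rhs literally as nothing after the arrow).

aab->; abb->; baa->b; bab->

  | bbb
  | ababbaabb => abaabb => abbb => b
  | ababb => ab
  | babaa => aa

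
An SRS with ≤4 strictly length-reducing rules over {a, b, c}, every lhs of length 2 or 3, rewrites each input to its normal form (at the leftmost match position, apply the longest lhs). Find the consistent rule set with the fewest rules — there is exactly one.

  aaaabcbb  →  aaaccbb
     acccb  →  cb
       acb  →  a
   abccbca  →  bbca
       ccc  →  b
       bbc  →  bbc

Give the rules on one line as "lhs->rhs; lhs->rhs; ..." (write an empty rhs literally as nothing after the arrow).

  | aaaabcbb => aaaccbb
  | acccb => abb => cb
  | acb => a
  | abccbca => cccbca => bbca

ab->c; acb->a; ccc->b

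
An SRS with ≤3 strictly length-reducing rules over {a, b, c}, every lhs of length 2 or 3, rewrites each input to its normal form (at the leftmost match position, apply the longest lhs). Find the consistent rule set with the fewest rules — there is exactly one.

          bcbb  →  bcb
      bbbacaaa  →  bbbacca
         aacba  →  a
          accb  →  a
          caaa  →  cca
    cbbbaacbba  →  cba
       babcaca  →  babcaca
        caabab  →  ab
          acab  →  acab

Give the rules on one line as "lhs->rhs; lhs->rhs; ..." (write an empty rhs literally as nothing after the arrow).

  | bcbb => bcb
  | bbbacaaa => bbbacca
  | aacba => ccba => a
  | accb => a

aa->c; cbb->cb; ccb->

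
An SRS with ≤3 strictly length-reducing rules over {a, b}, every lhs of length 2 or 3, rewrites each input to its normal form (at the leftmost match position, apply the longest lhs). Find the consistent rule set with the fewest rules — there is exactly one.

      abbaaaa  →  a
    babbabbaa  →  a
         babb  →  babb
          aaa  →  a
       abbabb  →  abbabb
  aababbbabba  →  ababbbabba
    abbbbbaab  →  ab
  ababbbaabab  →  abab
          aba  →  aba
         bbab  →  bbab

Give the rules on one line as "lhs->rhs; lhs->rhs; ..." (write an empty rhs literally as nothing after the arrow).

aa->a; baa->aa

  | abbaaaa => abaaaa => aaaaa => aaaa => aaa => aa => a
  | babbabbaa => babbabaa => babbaaa => babaaa => baaaa => aaaa => aaa => aa => a
  | babb
  | aaa => aa => a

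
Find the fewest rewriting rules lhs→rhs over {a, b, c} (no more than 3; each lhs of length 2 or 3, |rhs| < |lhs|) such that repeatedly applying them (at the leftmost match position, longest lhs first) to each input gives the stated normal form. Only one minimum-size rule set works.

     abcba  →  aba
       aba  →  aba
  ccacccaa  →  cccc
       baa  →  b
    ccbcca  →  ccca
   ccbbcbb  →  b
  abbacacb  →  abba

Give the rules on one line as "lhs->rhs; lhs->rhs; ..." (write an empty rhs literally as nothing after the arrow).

  | abcba => aba
  | aba
  | ccacccaa => ccccaa => cccc
  | baa => b

aa->; cac->c; cb->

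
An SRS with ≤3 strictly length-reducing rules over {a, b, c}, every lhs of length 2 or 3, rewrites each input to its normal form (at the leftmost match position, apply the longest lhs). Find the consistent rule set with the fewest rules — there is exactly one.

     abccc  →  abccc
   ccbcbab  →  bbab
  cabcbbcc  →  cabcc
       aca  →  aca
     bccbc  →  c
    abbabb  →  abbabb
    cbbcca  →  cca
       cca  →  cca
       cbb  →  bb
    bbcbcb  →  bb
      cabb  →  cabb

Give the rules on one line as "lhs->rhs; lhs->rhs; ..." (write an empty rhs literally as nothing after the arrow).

  | abccc
  | ccbcbab => cbcbab => bcbab => bbab
  | cabcbbcc => cabbbcc => cabcc
  | aca

bbc->c; cb->b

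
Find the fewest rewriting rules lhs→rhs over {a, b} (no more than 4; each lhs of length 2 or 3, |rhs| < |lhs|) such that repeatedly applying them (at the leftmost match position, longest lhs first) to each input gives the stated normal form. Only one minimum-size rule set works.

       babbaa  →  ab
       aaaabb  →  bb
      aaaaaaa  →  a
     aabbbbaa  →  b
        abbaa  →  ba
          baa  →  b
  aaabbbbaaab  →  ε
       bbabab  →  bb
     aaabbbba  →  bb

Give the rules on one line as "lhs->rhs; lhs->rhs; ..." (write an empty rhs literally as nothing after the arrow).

aa->; bab->a; bba->ab

  | babbaa => abaa => ab
  | aaaabb => aabb => bb
  | aaaaaaa => aaaaa => aaa => a
  | aabbbbaa => bbbbaa => bbaba => abba => aab => b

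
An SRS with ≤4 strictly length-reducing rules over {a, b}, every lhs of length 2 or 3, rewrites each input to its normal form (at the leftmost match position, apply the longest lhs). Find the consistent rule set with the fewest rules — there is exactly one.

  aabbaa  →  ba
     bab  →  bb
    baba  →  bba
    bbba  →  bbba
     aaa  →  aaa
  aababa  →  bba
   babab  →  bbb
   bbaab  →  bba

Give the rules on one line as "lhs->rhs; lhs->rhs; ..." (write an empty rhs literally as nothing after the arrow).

ab->b; abb->ba; baa->ab

  | aabbaa => abaaa => baaa => aba => ba
  | bab => bb
  | baba => bba
  | bbba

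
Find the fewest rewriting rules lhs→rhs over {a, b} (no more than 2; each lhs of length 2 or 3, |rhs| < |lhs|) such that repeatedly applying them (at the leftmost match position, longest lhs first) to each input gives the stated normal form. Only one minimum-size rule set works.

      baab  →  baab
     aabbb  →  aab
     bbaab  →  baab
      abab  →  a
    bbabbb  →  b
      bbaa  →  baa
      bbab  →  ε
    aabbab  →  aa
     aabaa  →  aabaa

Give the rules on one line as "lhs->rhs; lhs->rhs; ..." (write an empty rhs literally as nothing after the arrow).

  | baab
  | aabbb => aabb => aab
  | bbaab => baab
  | abab => a

bab->; bb->b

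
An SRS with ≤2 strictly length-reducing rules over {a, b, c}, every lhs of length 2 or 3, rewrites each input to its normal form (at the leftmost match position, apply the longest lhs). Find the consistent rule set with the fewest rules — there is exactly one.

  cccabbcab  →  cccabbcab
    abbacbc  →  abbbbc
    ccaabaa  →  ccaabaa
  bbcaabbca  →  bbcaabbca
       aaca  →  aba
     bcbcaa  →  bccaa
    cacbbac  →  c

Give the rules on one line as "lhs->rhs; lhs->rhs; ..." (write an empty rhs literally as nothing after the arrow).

  | cccabbcab
  | abbacbc => abbbbc
  | ccaabaa
  | bbcaabbca

ac->b; cb->c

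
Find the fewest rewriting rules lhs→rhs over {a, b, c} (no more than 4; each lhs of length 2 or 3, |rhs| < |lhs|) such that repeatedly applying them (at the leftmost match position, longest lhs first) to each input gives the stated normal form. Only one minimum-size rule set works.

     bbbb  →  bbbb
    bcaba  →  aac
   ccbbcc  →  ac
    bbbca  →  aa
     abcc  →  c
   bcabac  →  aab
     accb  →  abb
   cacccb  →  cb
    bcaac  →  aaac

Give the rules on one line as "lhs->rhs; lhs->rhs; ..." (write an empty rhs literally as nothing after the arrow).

abc->; ba->c; bc->a; cc->b

  | bbbb
  | bcaba => aaba => aac
  | ccbbcc => bbbcc => bbac => bcc => ac
  | bbbca => bbaa => bca => aa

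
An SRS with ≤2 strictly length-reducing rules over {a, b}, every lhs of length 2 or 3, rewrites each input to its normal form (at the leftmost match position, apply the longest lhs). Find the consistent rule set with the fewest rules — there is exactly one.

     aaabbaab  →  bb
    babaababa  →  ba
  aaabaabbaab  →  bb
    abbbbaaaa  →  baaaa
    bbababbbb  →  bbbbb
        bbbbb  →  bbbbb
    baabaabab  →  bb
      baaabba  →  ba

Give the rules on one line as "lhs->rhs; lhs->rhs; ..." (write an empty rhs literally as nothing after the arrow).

ab->b; bba->ba

  | aaabbaab => aabbaab => abbaab => bbaab => baab => bab => bb
  | babaababa => bbaababa => baababa => bababa => bbaba => baba => bba => ba
  | aaabaabbaab => aabaabbaab => abaabbaab => baabbaab => babbaab => bbbaab => bbaab => baab => bab => bb
  | abbbbaaaa => bbbbaaaa => bbbaaaa => bbaaaa => baaaa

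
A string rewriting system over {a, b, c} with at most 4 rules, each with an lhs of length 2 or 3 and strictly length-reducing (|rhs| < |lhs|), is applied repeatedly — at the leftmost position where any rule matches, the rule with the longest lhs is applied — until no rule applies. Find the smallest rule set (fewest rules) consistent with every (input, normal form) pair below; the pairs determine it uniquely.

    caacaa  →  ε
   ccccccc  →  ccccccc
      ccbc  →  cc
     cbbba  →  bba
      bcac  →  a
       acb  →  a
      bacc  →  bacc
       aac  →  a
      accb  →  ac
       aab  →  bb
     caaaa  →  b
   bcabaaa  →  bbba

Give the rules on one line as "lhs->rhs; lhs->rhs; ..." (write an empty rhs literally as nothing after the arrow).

  | caacaa => cbcaa => caa => cb => ε
  | ccccccc
  | ccbc => cc
  | cbbba => bba

aa->b; bc->a; cb->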